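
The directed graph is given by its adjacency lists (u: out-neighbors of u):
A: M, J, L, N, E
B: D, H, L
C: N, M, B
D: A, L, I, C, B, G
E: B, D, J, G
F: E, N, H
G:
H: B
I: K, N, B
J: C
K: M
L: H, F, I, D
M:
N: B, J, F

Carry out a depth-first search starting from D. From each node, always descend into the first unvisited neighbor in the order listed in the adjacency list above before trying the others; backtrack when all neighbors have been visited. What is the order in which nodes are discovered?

D → A → M → J → C → N → B → H → L → F → E → G → I → K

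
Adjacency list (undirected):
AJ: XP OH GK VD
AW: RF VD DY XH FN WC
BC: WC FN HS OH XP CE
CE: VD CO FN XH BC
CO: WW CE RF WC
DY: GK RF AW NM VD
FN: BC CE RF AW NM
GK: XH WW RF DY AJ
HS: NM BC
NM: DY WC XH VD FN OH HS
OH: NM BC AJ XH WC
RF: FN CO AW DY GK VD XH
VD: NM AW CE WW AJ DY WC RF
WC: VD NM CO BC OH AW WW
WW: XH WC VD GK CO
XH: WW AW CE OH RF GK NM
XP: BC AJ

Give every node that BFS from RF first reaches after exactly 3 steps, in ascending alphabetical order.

HS, XP

Level 0: RF
Level 1: AW, CO, DY, FN, GK, VD, XH
Level 2: AJ, BC, CE, NM, OH, WC, WW
Level 3: HS, XP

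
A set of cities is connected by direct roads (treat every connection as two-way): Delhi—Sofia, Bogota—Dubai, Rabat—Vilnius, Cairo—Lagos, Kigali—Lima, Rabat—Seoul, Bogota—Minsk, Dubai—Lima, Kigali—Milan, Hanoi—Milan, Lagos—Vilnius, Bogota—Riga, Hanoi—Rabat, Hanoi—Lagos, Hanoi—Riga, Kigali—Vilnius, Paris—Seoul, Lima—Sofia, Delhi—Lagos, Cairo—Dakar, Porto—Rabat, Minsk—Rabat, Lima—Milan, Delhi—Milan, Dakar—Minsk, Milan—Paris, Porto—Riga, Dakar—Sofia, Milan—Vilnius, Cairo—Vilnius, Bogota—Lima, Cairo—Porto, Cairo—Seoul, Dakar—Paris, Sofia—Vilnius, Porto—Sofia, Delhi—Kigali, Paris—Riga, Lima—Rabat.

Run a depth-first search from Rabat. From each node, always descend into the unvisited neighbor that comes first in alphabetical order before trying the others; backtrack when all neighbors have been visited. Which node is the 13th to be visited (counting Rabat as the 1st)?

Visit Rabat
Rabat → Hanoi
Hanoi → Lagos
Lagos → Cairo
Cairo → Dakar
Dakar → Minsk
Minsk → Bogota
Bogota → Dubai
Dubai → Lima
Lima → Kigali
Kigali → Delhi
Delhi → Milan
Milan → Paris
Paris → Riga
Riga → Porto
Porto → Sofia
Sofia → Vilnius
Paris → Seoul

Visit order: Rabat, Hanoi, Lagos, Cairo, Dakar, Minsk, Bogota, Dubai, Lima, Kigali, Delhi, Milan, Paris, Riga, Porto, Sofia, Vilnius, Seoul

Paris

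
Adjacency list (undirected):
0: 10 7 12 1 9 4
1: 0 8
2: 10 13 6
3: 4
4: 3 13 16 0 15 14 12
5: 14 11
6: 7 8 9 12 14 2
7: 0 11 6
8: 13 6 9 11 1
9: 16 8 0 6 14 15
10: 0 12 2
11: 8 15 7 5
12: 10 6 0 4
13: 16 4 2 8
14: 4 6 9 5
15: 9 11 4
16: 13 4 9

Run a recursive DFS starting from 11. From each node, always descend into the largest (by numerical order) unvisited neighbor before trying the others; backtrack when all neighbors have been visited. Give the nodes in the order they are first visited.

11 -> 15 -> 9 -> 16 -> 13 -> 8 -> 6 -> 14 -> 5 -> 4 -> 12 -> 10 -> 2 -> 0 -> 7 -> 1 -> 3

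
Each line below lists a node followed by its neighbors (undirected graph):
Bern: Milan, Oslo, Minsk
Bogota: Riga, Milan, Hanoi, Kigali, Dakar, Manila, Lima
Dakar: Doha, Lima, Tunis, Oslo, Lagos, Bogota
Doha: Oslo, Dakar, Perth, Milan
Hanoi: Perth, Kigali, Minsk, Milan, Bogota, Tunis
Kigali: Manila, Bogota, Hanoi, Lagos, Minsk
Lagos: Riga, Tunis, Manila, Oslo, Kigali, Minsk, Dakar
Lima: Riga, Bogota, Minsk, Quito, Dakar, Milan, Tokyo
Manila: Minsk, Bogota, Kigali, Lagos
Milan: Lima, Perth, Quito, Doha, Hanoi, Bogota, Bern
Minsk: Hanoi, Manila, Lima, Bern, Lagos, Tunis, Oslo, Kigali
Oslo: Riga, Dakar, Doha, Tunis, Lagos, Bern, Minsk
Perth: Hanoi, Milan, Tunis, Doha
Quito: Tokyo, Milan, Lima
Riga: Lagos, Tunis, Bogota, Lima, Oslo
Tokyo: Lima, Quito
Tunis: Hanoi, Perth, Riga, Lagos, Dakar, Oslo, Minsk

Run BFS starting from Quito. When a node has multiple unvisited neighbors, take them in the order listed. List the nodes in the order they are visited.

Visit Quito; enqueue Tokyo, Milan, Lima → queue [Tokyo, Milan, Lima]
Visit Tokyo → queue [Milan, Lima]
Visit Milan; enqueue Perth, Doha, Hanoi, Bogota, Bern → queue [Lima, Perth, Doha, Hanoi, Bogota, Bern]
Visit Lima; enqueue Riga, Minsk, Dakar → queue [Perth, Doha, Hanoi, Bogota, Bern, Riga, Minsk, Dakar]
Visit Perth; enqueue Tunis → queue [Doha, Hanoi, Bogota, Bern, Riga, Minsk, Dakar, Tunis]
Visit Doha; enqueue Oslo → queue [Hanoi, Bogota, Bern, Riga, Minsk, Dakar, Tunis, Oslo]
Visit Hanoi; enqueue Kigali → queue [Bogota, Bern, Riga, Minsk, Dakar, Tunis, Oslo, Kigali]
Visit Bogota; enqueue Manila → queue [Bern, Riga, Minsk, Dakar, Tunis, Oslo, Kigali, Manila]
Visit Bern → queue [Riga, Minsk, Dakar, Tunis, Oslo, Kigali, Manila]
Visit Riga; enqueue Lagos → queue [Minsk, Dakar, Tunis, Oslo, Kigali, Manila, Lagos]
Visit Minsk → queue [Dakar, Tunis, Oslo, Kigali, Manila, Lagos]
Visit Dakar → queue [Tunis, Oslo, Kigali, Manila, Lagos]
Visit Tunis → queue [Oslo, Kigali, Manila, Lagos]
Visit Oslo → queue [Kigali, Manila, Lagos]
Visit Kigali → queue [Manila, Lagos]
Visit Manila → queue [Lagos]
Visit Lagos → queue []

Quito Tokyo Milan Lima Perth Doha Hanoi Bogota Bern Riga Minsk Dakar Tunis Oslo Kigali Manila Lagos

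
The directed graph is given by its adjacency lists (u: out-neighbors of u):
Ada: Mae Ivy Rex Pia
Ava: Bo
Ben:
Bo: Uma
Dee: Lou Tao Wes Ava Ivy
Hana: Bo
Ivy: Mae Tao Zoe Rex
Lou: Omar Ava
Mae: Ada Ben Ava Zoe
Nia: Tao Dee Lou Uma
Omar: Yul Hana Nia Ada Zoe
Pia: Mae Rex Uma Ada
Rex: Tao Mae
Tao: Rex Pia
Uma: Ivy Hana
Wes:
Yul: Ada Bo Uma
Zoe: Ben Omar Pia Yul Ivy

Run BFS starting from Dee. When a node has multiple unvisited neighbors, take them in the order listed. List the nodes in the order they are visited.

Dee Lou Tao Wes Ava Ivy Omar Rex Pia Bo Mae Zoe Yul Hana Nia Ada Uma Ben

Visit Dee; enqueue Lou, Tao, Wes, Ava, Ivy → queue [Lou, Tao, Wes, Ava, Ivy]
Visit Lou; enqueue Omar → queue [Tao, Wes, Ava, Ivy, Omar]
Visit Tao; enqueue Rex, Pia → queue [Wes, Ava, Ivy, Omar, Rex, Pia]
Visit Wes → queue [Ava, Ivy, Omar, Rex, Pia]
Visit Ava; enqueue Bo → queue [Ivy, Omar, Rex, Pia, Bo]
Visit Ivy; enqueue Mae, Zoe → queue [Omar, Rex, Pia, Bo, Mae, Zoe]
Visit Omar; enqueue Yul, Hana, Nia, Ada → queue [Rex, Pia, Bo, Mae, Zoe, Yul, Hana, Nia, Ada]
Visit Rex → queue [Pia, Bo, Mae, Zoe, Yul, Hana, Nia, Ada]
Visit Pia; enqueue Uma → queue [Bo, Mae, Zoe, Yul, Hana, Nia, Ada, Uma]
Visit Bo → queue [Mae, Zoe, Yul, Hana, Nia, Ada, Uma]
Visit Mae; enqueue Ben → queue [Zoe, Yul, Hana, Nia, Ada, Uma, Ben]
Visit Zoe → queue [Yul, Hana, Nia, Ada, Uma, Ben]
Visit Yul → queue [Hana, Nia, Ada, Uma, Ben]
Visit Hana → queue [Nia, Ada, Uma, Ben]
Visit Nia → queue [Ada, Uma, Ben]
Visit Ada → queue [Uma, Ben]
Visit Uma → queue [Ben]
Visit Ben → queue []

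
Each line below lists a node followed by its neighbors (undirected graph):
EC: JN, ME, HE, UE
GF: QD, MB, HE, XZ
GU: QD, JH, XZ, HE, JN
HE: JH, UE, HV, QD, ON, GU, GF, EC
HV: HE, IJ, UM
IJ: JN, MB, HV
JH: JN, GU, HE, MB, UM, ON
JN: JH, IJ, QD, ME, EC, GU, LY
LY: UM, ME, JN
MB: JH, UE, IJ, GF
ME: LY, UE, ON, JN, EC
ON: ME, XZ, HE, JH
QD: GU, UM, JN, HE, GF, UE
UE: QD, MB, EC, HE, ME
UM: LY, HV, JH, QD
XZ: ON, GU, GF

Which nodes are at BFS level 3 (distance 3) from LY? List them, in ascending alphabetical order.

GF, HE, MB, XZ

Level 0: LY
Level 1: JN, ME, UM
Level 2: EC, GU, HV, IJ, JH, ON, QD, UE
Level 3: GF, HE, MB, XZ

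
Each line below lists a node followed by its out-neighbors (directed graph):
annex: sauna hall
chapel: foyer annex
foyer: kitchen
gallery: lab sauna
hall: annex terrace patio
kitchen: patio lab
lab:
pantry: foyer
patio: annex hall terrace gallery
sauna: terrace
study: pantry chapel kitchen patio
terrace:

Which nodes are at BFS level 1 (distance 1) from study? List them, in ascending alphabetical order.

Level 0: study
Level 1: chapel, kitchen, pantry, patio
Level 2: annex, foyer, gallery, hall, lab, terrace
Level 3: sauna

chapel, kitchen, pantry, patio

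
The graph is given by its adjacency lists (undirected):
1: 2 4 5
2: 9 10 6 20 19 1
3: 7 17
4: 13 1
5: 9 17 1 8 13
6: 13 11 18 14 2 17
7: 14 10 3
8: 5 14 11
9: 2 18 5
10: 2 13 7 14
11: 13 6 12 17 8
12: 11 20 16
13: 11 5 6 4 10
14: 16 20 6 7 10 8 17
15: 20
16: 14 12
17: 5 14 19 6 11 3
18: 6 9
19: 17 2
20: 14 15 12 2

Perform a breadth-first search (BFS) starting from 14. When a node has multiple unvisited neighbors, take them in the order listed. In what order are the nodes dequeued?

14, 16, 20, 6, 7, 10, 8, 17, 12, 15, 2, 13, 11, 18, 3, 5, 19, 9, 1, 4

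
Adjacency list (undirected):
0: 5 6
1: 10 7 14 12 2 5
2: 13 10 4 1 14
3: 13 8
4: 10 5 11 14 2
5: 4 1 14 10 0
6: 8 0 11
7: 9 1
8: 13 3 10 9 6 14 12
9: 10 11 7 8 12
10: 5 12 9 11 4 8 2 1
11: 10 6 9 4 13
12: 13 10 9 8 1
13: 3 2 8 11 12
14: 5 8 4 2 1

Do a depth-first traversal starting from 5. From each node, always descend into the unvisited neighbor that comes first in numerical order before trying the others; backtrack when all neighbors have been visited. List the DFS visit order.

5 → 0 → 6 → 8 → 3 → 13 → 2 → 1 → 7 → 9 → 10 → 4 → 11 → 14 → 12

Visit 5
5 → 0
0 → 6
6 → 8
8 → 3
3 → 13
13 → 2
2 → 1
1 → 7
7 → 9
9 → 10
10 → 4
4 → 11
4 → 14
10 → 12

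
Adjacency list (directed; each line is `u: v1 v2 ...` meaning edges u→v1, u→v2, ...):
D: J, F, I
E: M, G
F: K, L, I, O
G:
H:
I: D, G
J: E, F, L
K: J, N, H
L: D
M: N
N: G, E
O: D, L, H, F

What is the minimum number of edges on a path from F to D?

2

Level 0: F
Level 1: I, K, L, O
Level 2: D, G, H, J, N
Level 3: E
Level 4: M
D first appears at level 2.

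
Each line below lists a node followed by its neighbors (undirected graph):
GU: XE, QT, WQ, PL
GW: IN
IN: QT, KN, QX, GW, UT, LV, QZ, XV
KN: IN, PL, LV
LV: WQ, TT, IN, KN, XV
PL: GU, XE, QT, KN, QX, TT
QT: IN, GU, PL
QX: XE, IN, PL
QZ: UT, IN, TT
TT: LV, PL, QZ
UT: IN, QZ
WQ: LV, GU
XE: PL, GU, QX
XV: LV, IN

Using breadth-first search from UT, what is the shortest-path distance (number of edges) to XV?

Level 0: UT
Level 1: IN, QZ
Level 2: GW, KN, LV, QT, QX, TT, XV
Level 3: GU, PL, WQ, XE
XV first appears at level 2.

2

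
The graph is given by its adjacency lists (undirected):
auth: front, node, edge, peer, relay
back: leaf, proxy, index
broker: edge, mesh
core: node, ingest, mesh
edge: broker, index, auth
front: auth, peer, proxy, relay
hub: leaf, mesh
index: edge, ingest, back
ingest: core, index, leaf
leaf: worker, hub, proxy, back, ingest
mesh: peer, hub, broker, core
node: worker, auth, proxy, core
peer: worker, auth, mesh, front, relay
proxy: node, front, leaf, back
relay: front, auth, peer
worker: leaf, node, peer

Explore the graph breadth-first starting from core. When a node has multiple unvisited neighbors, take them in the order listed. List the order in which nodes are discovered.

core → node → ingest → mesh → worker → auth → proxy → index → leaf → peer → hub → broker → front → edge → relay → back

Visit core; enqueue node, ingest, mesh → queue [node, ingest, mesh]
Visit node; enqueue worker, auth, proxy → queue [ingest, mesh, worker, auth, proxy]
Visit ingest; enqueue index, leaf → queue [mesh, worker, auth, proxy, index, leaf]
Visit mesh; enqueue peer, hub, broker → queue [worker, auth, proxy, index, leaf, peer, hub, broker]
Visit worker → queue [auth, proxy, index, leaf, peer, hub, broker]
Visit auth; enqueue front, edge, relay → queue [proxy, index, leaf, peer, hub, broker, front, edge, relay]
Visit proxy; enqueue back → queue [index, leaf, peer, hub, broker, front, edge, relay, back]
Visit index → queue [leaf, peer, hub, broker, front, edge, relay, back]
Visit leaf → queue [peer, hub, broker, front, edge, relay, back]
Visit peer → queue [hub, broker, front, edge, relay, back]
Visit hub → queue [broker, front, edge, relay, back]
Visit broker → queue [front, edge, relay, back]
Visit front → queue [edge, relay, back]
Visit edge → queue [relay, back]
Visit relay → queue [back]
Visit back → queue []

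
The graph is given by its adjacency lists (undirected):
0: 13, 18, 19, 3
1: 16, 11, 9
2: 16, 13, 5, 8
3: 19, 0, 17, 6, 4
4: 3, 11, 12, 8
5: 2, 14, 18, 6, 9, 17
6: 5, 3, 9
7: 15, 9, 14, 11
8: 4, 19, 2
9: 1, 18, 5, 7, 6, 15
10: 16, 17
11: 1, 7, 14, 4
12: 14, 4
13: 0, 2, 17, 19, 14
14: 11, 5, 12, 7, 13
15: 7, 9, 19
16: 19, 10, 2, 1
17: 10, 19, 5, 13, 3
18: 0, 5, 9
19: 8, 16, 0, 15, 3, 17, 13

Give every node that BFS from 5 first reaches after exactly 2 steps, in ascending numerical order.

Level 0: 5
Level 1: 2, 6, 9, 14, 17, 18
Level 2: 0, 1, 3, 7, 8, 10, 11, 12, 13, 15, 16, 19
Level 3: 4

0, 1, 3, 7, 8, 10, 11, 12, 13, 15, 16, 19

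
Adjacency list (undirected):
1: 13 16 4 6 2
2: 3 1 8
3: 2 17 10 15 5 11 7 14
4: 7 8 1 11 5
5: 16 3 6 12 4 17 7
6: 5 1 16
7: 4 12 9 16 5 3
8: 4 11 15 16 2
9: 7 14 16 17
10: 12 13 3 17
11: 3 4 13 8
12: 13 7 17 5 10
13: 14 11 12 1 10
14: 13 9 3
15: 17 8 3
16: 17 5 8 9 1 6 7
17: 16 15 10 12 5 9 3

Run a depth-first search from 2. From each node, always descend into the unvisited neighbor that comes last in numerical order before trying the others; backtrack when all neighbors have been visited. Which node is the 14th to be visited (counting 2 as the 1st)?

6

Visit 2
2 → 8
8 → 16
16 → 17
17 → 15
15 → 3
3 → 14
14 → 13
13 → 12
12 → 10
12 → 7
7 → 9
7 → 5
5 → 6
6 → 1
1 → 4
4 → 11

Visit order: 2, 8, 16, 17, 15, 3, 14, 13, 12, 10, 7, 9, 5, 6, 1, 4, 11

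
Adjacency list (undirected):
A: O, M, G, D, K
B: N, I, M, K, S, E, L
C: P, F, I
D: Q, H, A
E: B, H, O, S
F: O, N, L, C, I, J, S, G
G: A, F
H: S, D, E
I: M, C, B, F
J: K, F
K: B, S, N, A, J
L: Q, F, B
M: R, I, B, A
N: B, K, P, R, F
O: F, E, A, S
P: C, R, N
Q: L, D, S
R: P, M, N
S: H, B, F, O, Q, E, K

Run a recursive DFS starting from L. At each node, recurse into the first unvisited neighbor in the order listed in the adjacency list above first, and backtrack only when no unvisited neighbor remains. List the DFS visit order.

L Q D H S B N K A O F C P R M I J G E

Visit L
L → Q
Q → D
D → H
H → S
S → B
B → N
N → K
K → A
A → O
O → F
F → C
C → P
P → R
R → M
M → I
F → J
F → G
O → E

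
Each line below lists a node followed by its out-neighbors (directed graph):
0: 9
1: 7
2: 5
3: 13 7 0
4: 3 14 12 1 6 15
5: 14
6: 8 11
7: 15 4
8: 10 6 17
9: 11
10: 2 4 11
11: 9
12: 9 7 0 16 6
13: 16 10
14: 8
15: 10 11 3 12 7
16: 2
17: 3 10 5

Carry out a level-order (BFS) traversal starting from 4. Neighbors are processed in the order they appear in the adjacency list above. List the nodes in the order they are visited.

4 3 14 12 1 6 15 13 7 0 8 9 16 11 10 17 2 5

Visit 4; enqueue 3, 14, 12, 1, 6, 15 → queue [3, 14, 12, 1, 6, 15]
Visit 3; enqueue 13, 7, 0 → queue [14, 12, 1, 6, 15, 13, 7, 0]
Visit 14; enqueue 8 → queue [12, 1, 6, 15, 13, 7, 0, 8]
Visit 12; enqueue 9, 16 → queue [1, 6, 15, 13, 7, 0, 8, 9, 16]
Visit 1 → queue [6, 15, 13, 7, 0, 8, 9, 16]
Visit 6; enqueue 11 → queue [15, 13, 7, 0, 8, 9, 16, 11]
Visit 15; enqueue 10 → queue [13, 7, 0, 8, 9, 16, 11, 10]
Visit 13 → queue [7, 0, 8, 9, 16, 11, 10]
Visit 7 → queue [0, 8, 9, 16, 11, 10]
Visit 0 → queue [8, 9, 16, 11, 10]
Visit 8; enqueue 17 → queue [9, 16, 11, 10, 17]
Visit 9 → queue [16, 11, 10, 17]
Visit 16; enqueue 2 → queue [11, 10, 17, 2]
Visit 11 → queue [10, 17, 2]
Visit 10 → queue [17, 2]
Visit 17; enqueue 5 → queue [2, 5]
Visit 2 → queue [5]
Visit 5 → queue []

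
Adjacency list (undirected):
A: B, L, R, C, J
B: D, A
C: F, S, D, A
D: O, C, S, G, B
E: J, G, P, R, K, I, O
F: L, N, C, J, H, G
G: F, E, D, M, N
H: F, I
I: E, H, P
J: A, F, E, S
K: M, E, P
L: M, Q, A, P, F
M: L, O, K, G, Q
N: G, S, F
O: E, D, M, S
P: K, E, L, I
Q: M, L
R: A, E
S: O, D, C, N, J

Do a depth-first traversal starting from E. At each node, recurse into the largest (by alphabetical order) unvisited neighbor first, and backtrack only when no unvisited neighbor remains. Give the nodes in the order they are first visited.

E → R → A → L → Q → M → O → S → N → G → F → J → H → I → P → K → C → D → B

Visit E
E → R
R → A
A → L
L → Q
Q → M
M → O
O → S
S → N
N → G
G → F
F → J
F → H
H → I
I → P
P → K
F → C
C → D
D → B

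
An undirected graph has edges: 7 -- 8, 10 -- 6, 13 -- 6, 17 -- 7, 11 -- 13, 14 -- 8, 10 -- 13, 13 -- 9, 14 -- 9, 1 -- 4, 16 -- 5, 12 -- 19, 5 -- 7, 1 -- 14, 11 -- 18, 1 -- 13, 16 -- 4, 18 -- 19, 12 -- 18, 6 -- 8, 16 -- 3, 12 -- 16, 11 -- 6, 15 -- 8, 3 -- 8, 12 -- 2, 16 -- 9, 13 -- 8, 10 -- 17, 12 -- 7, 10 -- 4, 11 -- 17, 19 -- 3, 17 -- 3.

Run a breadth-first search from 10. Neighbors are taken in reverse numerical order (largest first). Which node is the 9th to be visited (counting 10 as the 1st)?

9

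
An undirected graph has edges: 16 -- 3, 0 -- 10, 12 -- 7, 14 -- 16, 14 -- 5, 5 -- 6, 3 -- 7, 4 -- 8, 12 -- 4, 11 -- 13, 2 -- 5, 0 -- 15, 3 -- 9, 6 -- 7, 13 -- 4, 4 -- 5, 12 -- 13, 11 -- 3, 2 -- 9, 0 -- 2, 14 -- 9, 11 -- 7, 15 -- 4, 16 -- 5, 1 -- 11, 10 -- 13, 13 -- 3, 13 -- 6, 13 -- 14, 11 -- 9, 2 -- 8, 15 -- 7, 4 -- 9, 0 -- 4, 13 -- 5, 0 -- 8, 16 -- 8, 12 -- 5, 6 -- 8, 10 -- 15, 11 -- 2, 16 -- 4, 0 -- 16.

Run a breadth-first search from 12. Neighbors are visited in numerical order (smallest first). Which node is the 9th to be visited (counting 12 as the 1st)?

15

Visit 12; enqueue 4, 5, 7, 13 → queue [4, 5, 7, 13]
Visit 4; enqueue 0, 8, 9, 15, 16 → queue [5, 7, 13, 0, 8, 9, 15, 16]
Visit 5; enqueue 2, 6, 14 → queue [7, 13, 0, 8, 9, 15, 16, 2, 6, 14]
Visit 7; enqueue 3, 11 → queue [13, 0, 8, 9, 15, 16, 2, 6, 14, 3, 11]
Visit 13; enqueue 10 → queue [0, 8, 9, 15, 16, 2, 6, 14, 3, 11, 10]
Visit 0 → queue [8, 9, 15, 16, 2, 6, 14, 3, 11, 10]
Visit 8 → queue [9, 15, 16, 2, 6, 14, 3, 11, 10]
Visit 9 → queue [15, 16, 2, 6, 14, 3, 11, 10]
Visit 15 → queue [16, 2, 6, 14, 3, 11, 10]
Visit 16 → queue [2, 6, 14, 3, 11, 10]
Visit 2 → queue [6, 14, 3, 11, 10]
Visit 6 → queue [14, 3, 11, 10]
Visit 14 → queue [3, 11, 10]
Visit 3 → queue [11, 10]
Visit 11; enqueue 1 → queue [10, 1]
Visit 10 → queue [1]
Visit 1 → queue []

Visit order: 12, 4, 5, 7, 13, 0, 8, 9, 15, 16, 2, 6, 14, 3, 11, 10, 1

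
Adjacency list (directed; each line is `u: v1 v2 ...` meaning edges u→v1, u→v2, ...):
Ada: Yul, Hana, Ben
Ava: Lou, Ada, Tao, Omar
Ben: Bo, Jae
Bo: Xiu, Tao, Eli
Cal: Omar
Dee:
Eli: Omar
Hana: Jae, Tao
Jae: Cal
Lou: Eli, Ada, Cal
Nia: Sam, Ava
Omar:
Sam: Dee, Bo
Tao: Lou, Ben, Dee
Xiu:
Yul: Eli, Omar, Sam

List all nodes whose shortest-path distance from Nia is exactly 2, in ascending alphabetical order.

Level 0: Nia
Level 1: Ava, Sam
Level 2: Ada, Bo, Dee, Lou, Omar, Tao
Level 3: Ben, Cal, Eli, Hana, Xiu, Yul
Level 4: Jae

Ada, Bo, Dee, Lou, Omar, Tao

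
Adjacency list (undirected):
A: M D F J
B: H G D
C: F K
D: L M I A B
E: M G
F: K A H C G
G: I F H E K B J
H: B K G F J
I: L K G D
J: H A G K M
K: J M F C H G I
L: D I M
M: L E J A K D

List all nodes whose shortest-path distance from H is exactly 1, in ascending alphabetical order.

Level 0: H
Level 1: B, F, G, J, K
Level 2: A, C, D, E, I, M
Level 3: L

B, F, G, J, K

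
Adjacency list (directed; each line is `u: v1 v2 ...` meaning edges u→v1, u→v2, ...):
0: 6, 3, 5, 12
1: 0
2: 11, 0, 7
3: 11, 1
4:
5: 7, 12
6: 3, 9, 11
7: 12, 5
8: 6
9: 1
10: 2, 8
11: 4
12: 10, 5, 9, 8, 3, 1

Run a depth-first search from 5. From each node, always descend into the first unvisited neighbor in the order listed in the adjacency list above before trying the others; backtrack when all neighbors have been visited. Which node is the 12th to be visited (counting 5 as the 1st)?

Visit 5
5 → 7
7 → 12
12 → 10
10 → 2
2 → 11
11 → 4
2 → 0
0 → 6
6 → 3
3 → 1
6 → 9
10 → 8

Visit order: 5, 7, 12, 10, 2, 11, 4, 0, 6, 3, 1, 9, 8

9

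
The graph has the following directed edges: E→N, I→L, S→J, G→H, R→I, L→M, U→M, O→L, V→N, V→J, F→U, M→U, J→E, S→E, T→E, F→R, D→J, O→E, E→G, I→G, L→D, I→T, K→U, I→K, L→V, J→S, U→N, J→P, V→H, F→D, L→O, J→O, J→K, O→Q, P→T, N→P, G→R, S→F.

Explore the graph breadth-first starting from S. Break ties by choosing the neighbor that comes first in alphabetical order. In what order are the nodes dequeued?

S, E, F, J, G, N, D, R, U, K, O, P, H, I, M, L, Q, T, V

Visit S; enqueue E, F, J → queue [E, F, J]
Visit E; enqueue G, N → queue [F, J, G, N]
Visit F; enqueue D, R, U → queue [J, G, N, D, R, U]
Visit J; enqueue K, O, P → queue [G, N, D, R, U, K, O, P]
Visit G; enqueue H → queue [N, D, R, U, K, O, P, H]
Visit N → queue [D, R, U, K, O, P, H]
Visit D → queue [R, U, K, O, P, H]
Visit R; enqueue I → queue [U, K, O, P, H, I]
Visit U; enqueue M → queue [K, O, P, H, I, M]
Visit K → queue [O, P, H, I, M]
Visit O; enqueue L, Q → queue [P, H, I, M, L, Q]
Visit P; enqueue T → queue [H, I, M, L, Q, T]
Visit H → queue [I, M, L, Q, T]
Visit I → queue [M, L, Q, T]
Visit M → queue [L, Q, T]
Visit L; enqueue V → queue [Q, T, V]
Visit Q → queue [T, V]
Visit T → queue [V]
Visit V → queue []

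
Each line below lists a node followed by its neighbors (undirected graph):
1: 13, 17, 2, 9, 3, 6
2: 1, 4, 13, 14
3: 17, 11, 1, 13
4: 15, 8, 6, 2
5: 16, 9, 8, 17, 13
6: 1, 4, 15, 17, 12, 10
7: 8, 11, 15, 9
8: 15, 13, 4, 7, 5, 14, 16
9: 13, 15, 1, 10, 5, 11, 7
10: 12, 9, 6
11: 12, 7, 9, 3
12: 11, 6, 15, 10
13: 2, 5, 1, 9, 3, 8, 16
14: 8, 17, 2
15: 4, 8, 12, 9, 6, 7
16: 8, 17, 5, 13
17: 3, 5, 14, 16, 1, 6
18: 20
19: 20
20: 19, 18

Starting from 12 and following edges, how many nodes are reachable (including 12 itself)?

17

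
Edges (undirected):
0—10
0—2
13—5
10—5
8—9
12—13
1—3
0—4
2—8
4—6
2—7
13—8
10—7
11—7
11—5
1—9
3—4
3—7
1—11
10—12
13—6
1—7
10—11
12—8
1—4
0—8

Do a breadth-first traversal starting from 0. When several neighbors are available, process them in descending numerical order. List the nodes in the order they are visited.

Visit 0; enqueue 10, 8, 4, 2 → queue [10, 8, 4, 2]
Visit 10; enqueue 12, 11, 7, 5 → queue [8, 4, 2, 12, 11, 7, 5]
Visit 8; enqueue 13, 9 → queue [4, 2, 12, 11, 7, 5, 13, 9]
Visit 4; enqueue 6, 3, 1 → queue [2, 12, 11, 7, 5, 13, 9, 6, 3, 1]
Visit 2 → queue [12, 11, 7, 5, 13, 9, 6, 3, 1]
Visit 12 → queue [11, 7, 5, 13, 9, 6, 3, 1]
Visit 11 → queue [7, 5, 13, 9, 6, 3, 1]
Visit 7 → queue [5, 13, 9, 6, 3, 1]
Visit 5 → queue [13, 9, 6, 3, 1]
Visit 13 → queue [9, 6, 3, 1]
Visit 9 → queue [6, 3, 1]
Visit 6 → queue [3, 1]
Visit 3 → queue [1]
Visit 1 → queue []

0, 10, 8, 4, 2, 12, 11, 7, 5, 13, 9, 6, 3, 1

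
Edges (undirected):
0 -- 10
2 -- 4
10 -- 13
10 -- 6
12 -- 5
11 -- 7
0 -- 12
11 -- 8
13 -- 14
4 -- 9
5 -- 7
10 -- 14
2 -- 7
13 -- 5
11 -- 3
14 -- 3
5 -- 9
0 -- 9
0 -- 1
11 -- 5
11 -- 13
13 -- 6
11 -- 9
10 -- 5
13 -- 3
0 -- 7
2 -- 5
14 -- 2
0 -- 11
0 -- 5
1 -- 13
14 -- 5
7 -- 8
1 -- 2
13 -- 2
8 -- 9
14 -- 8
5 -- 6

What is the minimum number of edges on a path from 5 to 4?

2

Level 0: 5
Level 1: 0, 2, 6, 7, 9, 10, 11, 12, 13, 14
Level 2: 1, 3, 4, 8
4 first appears at level 2.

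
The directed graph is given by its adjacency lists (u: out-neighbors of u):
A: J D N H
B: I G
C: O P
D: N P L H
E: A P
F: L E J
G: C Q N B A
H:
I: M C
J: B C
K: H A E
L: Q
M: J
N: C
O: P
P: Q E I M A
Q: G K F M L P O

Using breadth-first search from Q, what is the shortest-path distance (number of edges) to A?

2

Level 0: Q
Level 1: F, G, K, L, M, O, P
Level 2: A, B, C, E, H, I, J, N
Level 3: D
A first appears at level 2.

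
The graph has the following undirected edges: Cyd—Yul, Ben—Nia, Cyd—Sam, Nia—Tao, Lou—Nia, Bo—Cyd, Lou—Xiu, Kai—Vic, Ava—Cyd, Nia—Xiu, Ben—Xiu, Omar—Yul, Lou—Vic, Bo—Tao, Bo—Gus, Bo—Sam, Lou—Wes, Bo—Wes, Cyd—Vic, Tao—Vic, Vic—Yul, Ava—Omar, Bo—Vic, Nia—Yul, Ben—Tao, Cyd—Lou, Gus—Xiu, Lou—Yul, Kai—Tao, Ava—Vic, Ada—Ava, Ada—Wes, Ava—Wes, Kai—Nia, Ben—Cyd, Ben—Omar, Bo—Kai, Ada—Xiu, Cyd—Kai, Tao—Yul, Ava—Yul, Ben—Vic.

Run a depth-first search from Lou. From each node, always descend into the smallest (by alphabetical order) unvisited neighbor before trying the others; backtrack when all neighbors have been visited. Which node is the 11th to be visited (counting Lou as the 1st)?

Visit Lou
Lou → Cyd
Cyd → Ava
Ava → Ada
Ada → Wes
Wes → Bo
Bo → Gus
Gus → Xiu
Xiu → Ben
Ben → Nia
Nia → Kai
Kai → Tao
Tao → Vic
Vic → Yul
Yul → Omar
Bo → Sam

Visit order: Lou, Cyd, Ava, Ada, Wes, Bo, Gus, Xiu, Ben, Nia, Kai, Tao, Vic, Yul, Omar, Sam

Kai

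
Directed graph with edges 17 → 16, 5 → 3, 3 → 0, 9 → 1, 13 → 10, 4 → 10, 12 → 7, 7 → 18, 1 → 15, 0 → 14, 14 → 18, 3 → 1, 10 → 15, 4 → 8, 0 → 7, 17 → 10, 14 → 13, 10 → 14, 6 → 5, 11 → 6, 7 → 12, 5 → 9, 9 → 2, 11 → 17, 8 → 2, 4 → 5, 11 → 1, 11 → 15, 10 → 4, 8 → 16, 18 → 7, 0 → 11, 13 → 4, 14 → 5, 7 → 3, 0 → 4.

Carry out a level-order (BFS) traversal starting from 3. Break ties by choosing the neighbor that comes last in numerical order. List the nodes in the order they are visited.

Visit 3; enqueue 1, 0 → queue [1, 0]
Visit 1; enqueue 15 → queue [0, 15]
Visit 0; enqueue 14, 11, 7, 4 → queue [15, 14, 11, 7, 4]
Visit 15 → queue [14, 11, 7, 4]
Visit 14; enqueue 18, 13, 5 → queue [11, 7, 4, 18, 13, 5]
Visit 11; enqueue 17, 6 → queue [7, 4, 18, 13, 5, 17, 6]
Visit 7; enqueue 12 → queue [4, 18, 13, 5, 17, 6, 12]
Visit 4; enqueue 10, 8 → queue [18, 13, 5, 17, 6, 12, 10, 8]
Visit 18 → queue [13, 5, 17, 6, 12, 10, 8]
Visit 13 → queue [5, 17, 6, 12, 10, 8]
Visit 5; enqueue 9 → queue [17, 6, 12, 10, 8, 9]
Visit 17; enqueue 16 → queue [6, 12, 10, 8, 9, 16]
Visit 6 → queue [12, 10, 8, 9, 16]
Visit 12 → queue [10, 8, 9, 16]
Visit 10 → queue [8, 9, 16]
Visit 8; enqueue 2 → queue [9, 16, 2]
Visit 9 → queue [16, 2]
Visit 16 → queue [2]
Visit 2 → queue []

3, 1, 0, 15, 14, 11, 7, 4, 18, 13, 5, 17, 6, 12, 10, 8, 9, 16, 2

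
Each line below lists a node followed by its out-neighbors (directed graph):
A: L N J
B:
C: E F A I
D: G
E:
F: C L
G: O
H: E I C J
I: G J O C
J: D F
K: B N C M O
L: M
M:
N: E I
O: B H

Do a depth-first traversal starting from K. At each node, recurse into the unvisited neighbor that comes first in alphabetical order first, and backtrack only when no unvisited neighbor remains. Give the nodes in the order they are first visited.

Visit K
K → B
K → C
C → A
A → J
J → D
D → G
G → O
O → H
H → E
H → I
J → F
F → L
L → M
A → N

K, B, C, A, J, D, G, O, H, E, I, F, L, M, N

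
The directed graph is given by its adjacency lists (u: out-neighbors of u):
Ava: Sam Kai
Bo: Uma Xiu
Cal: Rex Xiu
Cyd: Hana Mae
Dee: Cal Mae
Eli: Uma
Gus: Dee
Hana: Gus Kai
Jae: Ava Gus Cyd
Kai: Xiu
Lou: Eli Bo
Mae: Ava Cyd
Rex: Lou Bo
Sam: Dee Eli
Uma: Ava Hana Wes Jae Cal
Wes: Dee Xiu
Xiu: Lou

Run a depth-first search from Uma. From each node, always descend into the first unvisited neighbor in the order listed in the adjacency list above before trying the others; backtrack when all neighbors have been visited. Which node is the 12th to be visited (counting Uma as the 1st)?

Cyd

Visit Uma
Uma → Ava
Ava → Sam
Sam → Dee
Dee → Cal
Cal → Rex
Rex → Lou
Lou → Eli
Lou → Bo
Bo → Xiu
Dee → Mae
Mae → Cyd
Cyd → Hana
Hana → Gus
Hana → Kai
Uma → Wes
Uma → Jae

Visit order: Uma, Ava, Sam, Dee, Cal, Rex, Lou, Eli, Bo, Xiu, Mae, Cyd, Hana, Gus, Kai, Wes, Jae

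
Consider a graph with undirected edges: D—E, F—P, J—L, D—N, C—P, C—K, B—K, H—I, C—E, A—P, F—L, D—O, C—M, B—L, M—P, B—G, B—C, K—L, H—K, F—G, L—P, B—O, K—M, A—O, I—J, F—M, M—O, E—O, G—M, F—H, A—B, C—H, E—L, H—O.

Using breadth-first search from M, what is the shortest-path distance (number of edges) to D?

2

Level 0: M
Level 1: C, F, G, K, O, P
Level 2: A, B, D, E, H, L
Level 3: I, J, N
D first appears at level 2.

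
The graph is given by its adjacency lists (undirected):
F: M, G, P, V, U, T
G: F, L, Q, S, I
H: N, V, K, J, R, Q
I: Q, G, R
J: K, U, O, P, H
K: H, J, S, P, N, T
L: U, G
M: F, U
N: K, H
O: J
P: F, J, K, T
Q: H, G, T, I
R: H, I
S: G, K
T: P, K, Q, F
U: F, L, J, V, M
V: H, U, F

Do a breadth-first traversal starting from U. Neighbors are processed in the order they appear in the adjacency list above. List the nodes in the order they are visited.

U, F, L, J, V, M, G, P, T, K, O, H, Q, S, I, N, R

Visit U; enqueue F, L, J, V, M → queue [F, L, J, V, M]
Visit F; enqueue G, P, T → queue [L, J, V, M, G, P, T]
Visit L → queue [J, V, M, G, P, T]
Visit J; enqueue K, O, H → queue [V, M, G, P, T, K, O, H]
Visit V → queue [M, G, P, T, K, O, H]
Visit M → queue [G, P, T, K, O, H]
Visit G; enqueue Q, S, I → queue [P, T, K, O, H, Q, S, I]
Visit P → queue [T, K, O, H, Q, S, I]
Visit T → queue [K, O, H, Q, S, I]
Visit K; enqueue N → queue [O, H, Q, S, I, N]
Visit O → queue [H, Q, S, I, N]
Visit H; enqueue R → queue [Q, S, I, N, R]
Visit Q → queue [S, I, N, R]
Visit S → queue [I, N, R]
Visit I → queue [N, R]
Visit N → queue [R]
Visit R → queue []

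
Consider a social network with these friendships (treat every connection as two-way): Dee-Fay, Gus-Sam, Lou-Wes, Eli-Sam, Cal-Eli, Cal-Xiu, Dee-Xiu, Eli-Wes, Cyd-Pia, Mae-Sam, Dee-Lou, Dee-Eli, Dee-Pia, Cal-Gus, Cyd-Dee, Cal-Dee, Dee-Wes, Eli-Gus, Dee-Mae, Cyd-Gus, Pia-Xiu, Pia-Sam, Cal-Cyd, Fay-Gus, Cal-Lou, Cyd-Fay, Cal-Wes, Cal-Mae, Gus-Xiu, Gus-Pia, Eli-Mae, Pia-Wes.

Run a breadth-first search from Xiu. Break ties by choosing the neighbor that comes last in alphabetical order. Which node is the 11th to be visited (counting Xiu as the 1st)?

Visit Xiu; enqueue Pia, Gus, Dee, Cal → queue [Pia, Gus, Dee, Cal]
Visit Pia; enqueue Wes, Sam, Cyd → queue [Gus, Dee, Cal, Wes, Sam, Cyd]
Visit Gus; enqueue Fay, Eli → queue [Dee, Cal, Wes, Sam, Cyd, Fay, Eli]
Visit Dee; enqueue Mae, Lou → queue [Cal, Wes, Sam, Cyd, Fay, Eli, Mae, Lou]
Visit Cal → queue [Wes, Sam, Cyd, Fay, Eli, Mae, Lou]
Visit Wes → queue [Sam, Cyd, Fay, Eli, Mae, Lou]
Visit Sam → queue [Cyd, Fay, Eli, Mae, Lou]
Visit Cyd → queue [Fay, Eli, Mae, Lou]
Visit Fay → queue [Eli, Mae, Lou]
Visit Eli → queue [Mae, Lou]
Visit Mae → queue [Lou]
Visit Lou → queue []

Visit order: Xiu, Pia, Gus, Dee, Cal, Wes, Sam, Cyd, Fay, Eli, Mae, Lou

Mae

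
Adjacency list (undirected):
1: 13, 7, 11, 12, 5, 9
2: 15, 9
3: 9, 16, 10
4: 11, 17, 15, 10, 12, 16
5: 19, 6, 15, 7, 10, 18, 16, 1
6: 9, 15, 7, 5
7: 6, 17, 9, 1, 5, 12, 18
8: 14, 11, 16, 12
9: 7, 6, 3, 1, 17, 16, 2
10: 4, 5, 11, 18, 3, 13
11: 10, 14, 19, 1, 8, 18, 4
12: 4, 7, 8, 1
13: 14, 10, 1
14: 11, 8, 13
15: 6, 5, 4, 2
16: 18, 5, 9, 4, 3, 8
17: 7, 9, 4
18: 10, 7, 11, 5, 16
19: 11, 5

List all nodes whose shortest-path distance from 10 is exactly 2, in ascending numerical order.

1, 6, 7, 8, 9, 12, 14, 15, 16, 17, 19

Level 0: 10
Level 1: 3, 4, 5, 11, 13, 18
Level 2: 1, 6, 7, 8, 9, 12, 14, 15, 16, 17, 19
Level 3: 2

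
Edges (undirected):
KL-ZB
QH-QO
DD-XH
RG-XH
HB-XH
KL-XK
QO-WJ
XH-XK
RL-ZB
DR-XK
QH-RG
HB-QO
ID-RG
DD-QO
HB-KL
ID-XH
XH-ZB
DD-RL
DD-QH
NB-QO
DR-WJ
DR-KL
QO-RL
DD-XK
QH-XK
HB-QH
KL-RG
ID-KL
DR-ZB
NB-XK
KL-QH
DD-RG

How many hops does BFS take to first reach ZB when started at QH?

2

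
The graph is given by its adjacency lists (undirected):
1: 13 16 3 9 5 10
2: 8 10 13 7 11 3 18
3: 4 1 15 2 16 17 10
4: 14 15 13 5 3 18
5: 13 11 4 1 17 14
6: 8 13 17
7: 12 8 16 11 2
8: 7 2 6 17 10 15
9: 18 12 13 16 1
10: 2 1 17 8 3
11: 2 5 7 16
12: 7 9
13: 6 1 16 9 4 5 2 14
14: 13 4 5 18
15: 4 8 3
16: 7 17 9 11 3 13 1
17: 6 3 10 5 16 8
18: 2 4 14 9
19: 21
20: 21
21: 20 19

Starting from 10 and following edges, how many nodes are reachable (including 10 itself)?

18

BFS from 10 visits: 10, 2, 1, 17, 8, 3, 13, 7, 11, 18, 16, 9, 5, 6, 15, 4, 14, 12
Reachable nodes: 18 of 21 total.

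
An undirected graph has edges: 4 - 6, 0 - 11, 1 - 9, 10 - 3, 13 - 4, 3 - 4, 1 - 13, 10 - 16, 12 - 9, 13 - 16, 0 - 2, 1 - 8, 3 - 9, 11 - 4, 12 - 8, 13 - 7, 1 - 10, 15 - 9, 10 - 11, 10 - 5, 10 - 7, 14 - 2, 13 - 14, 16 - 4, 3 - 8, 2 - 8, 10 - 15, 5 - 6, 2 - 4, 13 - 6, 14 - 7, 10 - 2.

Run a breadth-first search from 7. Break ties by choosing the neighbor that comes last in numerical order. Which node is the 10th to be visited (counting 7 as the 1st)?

Visit 7; enqueue 14, 13, 10 → queue [14, 13, 10]
Visit 14; enqueue 2 → queue [13, 10, 2]
Visit 13; enqueue 16, 6, 4, 1 → queue [10, 2, 16, 6, 4, 1]
Visit 10; enqueue 15, 11, 5, 3 → queue [2, 16, 6, 4, 1, 15, 11, 5, 3]
Visit 2; enqueue 8, 0 → queue [16, 6, 4, 1, 15, 11, 5, 3, 8, 0]
Visit 16 → queue [6, 4, 1, 15, 11, 5, 3, 8, 0]
Visit 6 → queue [4, 1, 15, 11, 5, 3, 8, 0]
Visit 4 → queue [1, 15, 11, 5, 3, 8, 0]
Visit 1; enqueue 9 → queue [15, 11, 5, 3, 8, 0, 9]
Visit 15 → queue [11, 5, 3, 8, 0, 9]
Visit 11 → queue [5, 3, 8, 0, 9]
Visit 5 → queue [3, 8, 0, 9]
Visit 3 → queue [8, 0, 9]
Visit 8; enqueue 12 → queue [0, 9, 12]
Visit 0 → queue [9, 12]
Visit 9 → queue [12]
Visit 12 → queue []

Visit order: 7, 14, 13, 10, 2, 16, 6, 4, 1, 15, 11, 5, 3, 8, 0, 9, 12

15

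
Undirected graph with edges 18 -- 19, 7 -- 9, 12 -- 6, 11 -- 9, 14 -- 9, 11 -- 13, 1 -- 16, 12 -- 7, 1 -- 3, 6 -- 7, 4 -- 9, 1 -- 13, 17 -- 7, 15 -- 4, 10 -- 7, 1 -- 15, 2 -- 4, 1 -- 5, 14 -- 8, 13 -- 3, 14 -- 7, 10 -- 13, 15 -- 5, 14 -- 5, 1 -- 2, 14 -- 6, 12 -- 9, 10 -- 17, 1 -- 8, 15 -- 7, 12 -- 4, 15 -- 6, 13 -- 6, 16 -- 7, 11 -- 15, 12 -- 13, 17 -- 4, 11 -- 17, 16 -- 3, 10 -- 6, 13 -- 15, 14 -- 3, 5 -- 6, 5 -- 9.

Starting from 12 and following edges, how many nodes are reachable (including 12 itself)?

17

BFS from 12 visits: 12, 4, 6, 7, 9, 13, 2, 15, 17, 5, 10, 14, 16, 11, 1, 3, 8
Reachable nodes: 17 of 19 total.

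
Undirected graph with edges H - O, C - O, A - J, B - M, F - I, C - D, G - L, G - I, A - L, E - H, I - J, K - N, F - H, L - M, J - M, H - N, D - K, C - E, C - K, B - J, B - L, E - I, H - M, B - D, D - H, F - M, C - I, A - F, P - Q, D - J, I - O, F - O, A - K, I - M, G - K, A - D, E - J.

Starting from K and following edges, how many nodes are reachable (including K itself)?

BFS from K visits: K, N, G, D, C, A, H, L, I, J, B, O, E, F, M
Reachable nodes: 15 of 17 total.

15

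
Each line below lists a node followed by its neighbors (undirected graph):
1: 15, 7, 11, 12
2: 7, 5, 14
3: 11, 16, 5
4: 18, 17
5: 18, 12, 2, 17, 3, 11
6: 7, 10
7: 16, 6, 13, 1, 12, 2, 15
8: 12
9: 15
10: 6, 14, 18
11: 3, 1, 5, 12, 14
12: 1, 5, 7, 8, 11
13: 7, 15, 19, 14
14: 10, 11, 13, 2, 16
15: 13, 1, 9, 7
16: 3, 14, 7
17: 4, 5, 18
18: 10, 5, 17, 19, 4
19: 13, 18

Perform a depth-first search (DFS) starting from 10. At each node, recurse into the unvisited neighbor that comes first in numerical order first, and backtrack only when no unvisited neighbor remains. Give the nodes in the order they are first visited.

10, 6, 7, 1, 11, 3, 5, 2, 14, 13, 15, 9, 19, 18, 4, 17, 16, 12, 8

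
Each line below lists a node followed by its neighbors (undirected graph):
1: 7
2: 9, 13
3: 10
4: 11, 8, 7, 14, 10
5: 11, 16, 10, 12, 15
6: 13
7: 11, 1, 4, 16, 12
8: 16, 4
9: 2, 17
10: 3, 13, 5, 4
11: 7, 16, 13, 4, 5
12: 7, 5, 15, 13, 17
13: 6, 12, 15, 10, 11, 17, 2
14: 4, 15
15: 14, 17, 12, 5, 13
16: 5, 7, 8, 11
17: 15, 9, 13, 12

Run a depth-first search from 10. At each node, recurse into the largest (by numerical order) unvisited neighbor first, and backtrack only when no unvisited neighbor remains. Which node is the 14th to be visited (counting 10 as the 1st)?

Visit 10
10 → 13
13 → 17
17 → 15
15 → 14
14 → 4
4 → 11
11 → 16
16 → 8
16 → 7
7 → 12
12 → 5
7 → 1
17 → 9
9 → 2
13 → 6
10 → 3

Visit order: 10, 13, 17, 15, 14, 4, 11, 16, 8, 7, 12, 5, 1, 9, 2, 6, 3

9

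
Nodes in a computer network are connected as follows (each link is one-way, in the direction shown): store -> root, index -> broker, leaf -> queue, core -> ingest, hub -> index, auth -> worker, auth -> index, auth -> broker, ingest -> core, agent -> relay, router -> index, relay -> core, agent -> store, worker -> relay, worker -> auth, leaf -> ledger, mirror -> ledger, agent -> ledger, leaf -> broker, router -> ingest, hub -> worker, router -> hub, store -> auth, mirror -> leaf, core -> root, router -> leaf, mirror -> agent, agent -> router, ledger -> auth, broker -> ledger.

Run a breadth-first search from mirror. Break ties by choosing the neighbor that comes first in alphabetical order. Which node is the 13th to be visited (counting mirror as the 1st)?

Visit mirror; enqueue agent, leaf, ledger → queue [agent, leaf, ledger]
Visit agent; enqueue relay, router, store → queue [leaf, ledger, relay, router, store]
Visit leaf; enqueue broker, queue → queue [ledger, relay, router, store, broker, queue]
Visit ledger; enqueue auth → queue [relay, router, store, broker, queue, auth]
Visit relay; enqueue core → queue [router, store, broker, queue, auth, core]
Visit router; enqueue hub, index, ingest → queue [store, broker, queue, auth, core, hub, index, ingest]
Visit store; enqueue root → queue [broker, queue, auth, core, hub, index, ingest, root]
Visit broker → queue [queue, auth, core, hub, index, ingest, root]
Visit queue → queue [auth, core, hub, index, ingest, root]
Visit auth; enqueue worker → queue [core, hub, index, ingest, root, worker]
Visit core → queue [hub, index, ingest, root, worker]
Visit hub → queue [index, ingest, root, worker]
Visit index → queue [ingest, root, worker]
Visit ingest → queue [root, worker]
Visit root → queue [worker]
Visit worker → queue []

Visit order: mirror, agent, leaf, ledger, relay, router, store, broker, queue, auth, core, hub, index, ingest, root, worker

index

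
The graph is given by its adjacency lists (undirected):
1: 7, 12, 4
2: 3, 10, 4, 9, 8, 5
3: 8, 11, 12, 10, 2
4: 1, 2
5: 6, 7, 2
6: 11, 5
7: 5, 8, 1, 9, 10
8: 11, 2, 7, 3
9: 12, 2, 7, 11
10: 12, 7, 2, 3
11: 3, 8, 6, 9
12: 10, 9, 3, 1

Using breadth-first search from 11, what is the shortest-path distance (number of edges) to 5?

2

Level 0: 11
Level 1: 3, 6, 8, 9
Level 2: 2, 5, 7, 10, 12
Level 3: 1, 4
5 first appears at level 2.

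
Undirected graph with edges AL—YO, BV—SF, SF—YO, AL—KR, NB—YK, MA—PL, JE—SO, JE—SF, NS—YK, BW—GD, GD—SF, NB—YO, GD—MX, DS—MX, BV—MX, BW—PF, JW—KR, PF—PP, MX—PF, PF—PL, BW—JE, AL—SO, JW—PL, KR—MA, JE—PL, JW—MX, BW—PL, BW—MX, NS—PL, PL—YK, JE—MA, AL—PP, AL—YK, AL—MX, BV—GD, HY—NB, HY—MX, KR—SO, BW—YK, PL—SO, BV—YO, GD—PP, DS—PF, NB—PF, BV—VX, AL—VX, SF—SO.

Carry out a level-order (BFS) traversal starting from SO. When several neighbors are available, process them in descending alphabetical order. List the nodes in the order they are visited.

Visit SO; enqueue SF, PL, KR, JE, AL → queue [SF, PL, KR, JE, AL]
Visit SF; enqueue YO, GD, BV → queue [PL, KR, JE, AL, YO, GD, BV]
Visit PL; enqueue YK, PF, NS, MA, JW, BW → queue [KR, JE, AL, YO, GD, BV, YK, PF, NS, MA, JW, BW]
Visit KR → queue [JE, AL, YO, GD, BV, YK, PF, NS, MA, JW, BW]
Visit JE → queue [AL, YO, GD, BV, YK, PF, NS, MA, JW, BW]
Visit AL; enqueue VX, PP, MX → queue [YO, GD, BV, YK, PF, NS, MA, JW, BW, VX, PP, MX]
Visit YO; enqueue NB → queue [GD, BV, YK, PF, NS, MA, JW, BW, VX, PP, MX, NB]
Visit GD → queue [BV, YK, PF, NS, MA, JW, BW, VX, PP, MX, NB]
Visit BV → queue [YK, PF, NS, MA, JW, BW, VX, PP, MX, NB]
Visit YK → queue [PF, NS, MA, JW, BW, VX, PP, MX, NB]
Visit PF; enqueue DS → queue [NS, MA, JW, BW, VX, PP, MX, NB, DS]
Visit NS → queue [MA, JW, BW, VX, PP, MX, NB, DS]
Visit MA → queue [JW, BW, VX, PP, MX, NB, DS]
Visit JW → queue [BW, VX, PP, MX, NB, DS]
Visit BW → queue [VX, PP, MX, NB, DS]
Visit VX → queue [PP, MX, NB, DS]
Visit PP → queue [MX, NB, DS]
Visit MX; enqueue HY → queue [NB, DS, HY]
Visit NB → queue [DS, HY]
Visit DS → queue [HY]
Visit HY → queue []

SO -> SF -> PL -> KR -> JE -> AL -> YO -> GD -> BV -> YK -> PF -> NS -> MA -> JW -> BW -> VX -> PP -> MX -> NB -> DS -> HY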